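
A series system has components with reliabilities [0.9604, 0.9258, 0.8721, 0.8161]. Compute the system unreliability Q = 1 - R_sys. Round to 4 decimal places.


Components: [0.9604, 0.9258, 0.8721, 0.8161]
After component 1: product = 0.9604
After component 2: product = 0.8891
After component 3: product = 0.7754
After component 4: product = 0.6328
R_sys = 0.6328
Q = 1 - 0.6328 = 0.3672

0.3672


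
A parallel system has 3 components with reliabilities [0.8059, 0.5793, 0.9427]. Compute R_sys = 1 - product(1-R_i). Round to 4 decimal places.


Components: [0.8059, 0.5793, 0.9427]
(1 - 0.8059) = 0.1941, running product = 0.1941
(1 - 0.5793) = 0.4207, running product = 0.0817
(1 - 0.9427) = 0.0573, running product = 0.0047
Product of (1-R_i) = 0.0047
R_sys = 1 - 0.0047 = 0.9953

0.9953


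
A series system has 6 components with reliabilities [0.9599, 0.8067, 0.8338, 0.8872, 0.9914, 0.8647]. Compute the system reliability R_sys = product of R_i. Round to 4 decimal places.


Components: [0.9599, 0.8067, 0.8338, 0.8872, 0.9914, 0.8647]
After component 1 (R=0.9599): product = 0.9599
After component 2 (R=0.8067): product = 0.7744
After component 3 (R=0.8338): product = 0.6457
After component 4 (R=0.8872): product = 0.5728
After component 5 (R=0.9914): product = 0.5679
After component 6 (R=0.8647): product = 0.4911
R_sys = 0.4911

0.4911


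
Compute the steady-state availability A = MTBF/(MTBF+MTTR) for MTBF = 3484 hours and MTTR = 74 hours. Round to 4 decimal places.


MTBF = 3484
MTTR = 74
MTBF + MTTR = 3558
A = 3484 / 3558
A = 0.9792

0.9792


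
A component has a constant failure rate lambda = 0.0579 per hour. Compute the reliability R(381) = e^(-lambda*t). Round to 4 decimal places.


lambda = 0.0579
t = 381
lambda * t = 22.0599
R(t) = e^(-22.0599)
R(t) = 0.0

0.0


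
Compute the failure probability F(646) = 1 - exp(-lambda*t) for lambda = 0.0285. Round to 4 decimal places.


lambda = 0.0285, t = 646
lambda * t = 18.411
exp(-18.411) = 0.0
F(t) = 1 - 0.0
F(t) = 1.0

1.0


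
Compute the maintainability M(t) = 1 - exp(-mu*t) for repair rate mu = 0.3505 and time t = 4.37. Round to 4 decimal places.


mu = 0.3505, t = 4.37
mu * t = 0.3505 * 4.37 = 1.5317
exp(-1.5317) = 0.2162
M(t) = 1 - 0.2162
M(t) = 0.7838

0.7838


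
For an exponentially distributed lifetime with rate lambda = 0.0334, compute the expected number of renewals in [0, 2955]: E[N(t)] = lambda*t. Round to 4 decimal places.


lambda = 0.0334
t = 2955
E[N(t)] = lambda * t
E[N(t)] = 0.0334 * 2955
E[N(t)] = 98.697

98.697


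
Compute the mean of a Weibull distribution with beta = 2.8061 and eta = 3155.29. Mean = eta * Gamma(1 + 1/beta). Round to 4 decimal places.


beta = 2.8061, eta = 3155.29
1/beta = 0.3564
1 + 1/beta = 1.3564
Gamma(1.3564) = 0.8905
Mean = 3155.29 * 0.8905
Mean = 2809.8637

2809.8637


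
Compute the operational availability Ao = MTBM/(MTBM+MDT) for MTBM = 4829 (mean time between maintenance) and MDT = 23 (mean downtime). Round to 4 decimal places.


MTBM = 4829
MDT = 23
MTBM + MDT = 4852
Ao = 4829 / 4852
Ao = 0.9953

0.9953


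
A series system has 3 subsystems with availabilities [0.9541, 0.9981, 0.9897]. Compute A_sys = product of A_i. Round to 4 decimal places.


Subsystems: [0.9541, 0.9981, 0.9897]
After subsystem 1 (A=0.9541): product = 0.9541
After subsystem 2 (A=0.9981): product = 0.9523
After subsystem 3 (A=0.9897): product = 0.9425
A_sys = 0.9425

0.9425


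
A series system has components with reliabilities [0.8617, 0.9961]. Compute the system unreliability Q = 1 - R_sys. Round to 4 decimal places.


Components: [0.8617, 0.9961]
After component 1: product = 0.8617
After component 2: product = 0.8583
R_sys = 0.8583
Q = 1 - 0.8583 = 0.1417

0.1417


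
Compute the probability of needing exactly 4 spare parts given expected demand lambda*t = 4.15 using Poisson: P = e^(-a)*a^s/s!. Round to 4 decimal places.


a = 4.15, s = 4
e^(-a) = e^(-4.15) = 0.0158
a^s = 4.15^4 = 296.6145
s! = 24
P = 0.0158 * 296.6145 / 24
P = 0.1948

0.1948


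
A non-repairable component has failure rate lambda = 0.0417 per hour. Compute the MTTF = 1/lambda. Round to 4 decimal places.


lambda = 0.0417
MTTF = 1 / 0.0417
MTTF = 23.9808

23.9808


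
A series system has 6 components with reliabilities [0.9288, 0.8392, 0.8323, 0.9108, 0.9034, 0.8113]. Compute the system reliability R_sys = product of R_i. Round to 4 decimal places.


Components: [0.9288, 0.8392, 0.8323, 0.9108, 0.9034, 0.8113]
After component 1 (R=0.9288): product = 0.9288
After component 2 (R=0.8392): product = 0.7794
After component 3 (R=0.8323): product = 0.6487
After component 4 (R=0.9108): product = 0.5909
After component 5 (R=0.9034): product = 0.5338
After component 6 (R=0.8113): product = 0.4331
R_sys = 0.4331

0.4331


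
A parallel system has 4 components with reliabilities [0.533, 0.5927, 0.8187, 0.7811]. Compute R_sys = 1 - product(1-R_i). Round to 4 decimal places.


Components: [0.533, 0.5927, 0.8187, 0.7811]
(1 - 0.533) = 0.467, running product = 0.467
(1 - 0.5927) = 0.4073, running product = 0.1902
(1 - 0.8187) = 0.1813, running product = 0.0345
(1 - 0.7811) = 0.2189, running product = 0.0075
Product of (1-R_i) = 0.0075
R_sys = 1 - 0.0075 = 0.9925

0.9925


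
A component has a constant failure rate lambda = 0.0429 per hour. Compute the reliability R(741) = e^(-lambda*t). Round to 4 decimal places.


lambda = 0.0429
t = 741
lambda * t = 31.7889
R(t) = e^(-31.7889)
R(t) = 0.0

0.0


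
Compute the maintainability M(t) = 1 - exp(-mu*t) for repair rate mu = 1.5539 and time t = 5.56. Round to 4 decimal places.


mu = 1.5539, t = 5.56
mu * t = 1.5539 * 5.56 = 8.6397
exp(-8.6397) = 0.0002
M(t) = 1 - 0.0002
M(t) = 0.9998

0.9998


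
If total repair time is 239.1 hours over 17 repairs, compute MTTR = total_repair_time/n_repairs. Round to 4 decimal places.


total_repair_time = 239.1
n_repairs = 17
MTTR = 239.1 / 17
MTTR = 14.0647

14.0647


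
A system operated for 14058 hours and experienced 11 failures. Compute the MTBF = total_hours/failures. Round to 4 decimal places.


total_hours = 14058
failures = 11
MTBF = 14058 / 11
MTBF = 1278.0

1278.0


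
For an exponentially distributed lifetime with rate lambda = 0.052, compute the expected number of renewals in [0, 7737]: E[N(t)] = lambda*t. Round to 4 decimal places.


lambda = 0.052
t = 7737
E[N(t)] = lambda * t
E[N(t)] = 0.052 * 7737
E[N(t)] = 402.324

402.324


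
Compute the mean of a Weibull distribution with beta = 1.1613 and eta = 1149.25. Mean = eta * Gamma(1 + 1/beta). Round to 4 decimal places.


beta = 1.1613, eta = 1149.25
1/beta = 0.8611
1 + 1/beta = 1.8611
Gamma(1.8611) = 0.949
Mean = 1149.25 * 0.949
Mean = 1090.6743

1090.6743


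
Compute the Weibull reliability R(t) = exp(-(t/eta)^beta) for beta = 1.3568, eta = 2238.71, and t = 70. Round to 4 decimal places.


beta = 1.3568, eta = 2238.71, t = 70
t/eta = 70 / 2238.71 = 0.0313
(t/eta)^beta = 0.0313^1.3568 = 0.0091
R(t) = exp(-0.0091)
R(t) = 0.991

0.991


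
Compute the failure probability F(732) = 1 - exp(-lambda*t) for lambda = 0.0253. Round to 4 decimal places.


lambda = 0.0253, t = 732
lambda * t = 18.5196
exp(-18.5196) = 0.0
F(t) = 1 - 0.0
F(t) = 1.0

1.0


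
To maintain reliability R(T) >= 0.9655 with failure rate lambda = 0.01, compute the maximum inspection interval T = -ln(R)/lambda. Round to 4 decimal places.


R_target = 0.9655
lambda = 0.01
-ln(0.9655) = 0.0351
T = 0.0351 / 0.01
T = 3.5109

3.5109


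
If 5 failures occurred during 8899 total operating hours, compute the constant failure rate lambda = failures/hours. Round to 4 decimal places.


failures = 5
total_hours = 8899
lambda = 5 / 8899
lambda = 0.0006

0.0006


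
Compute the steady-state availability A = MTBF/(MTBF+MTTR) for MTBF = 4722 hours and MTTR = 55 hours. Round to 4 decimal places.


MTBF = 4722
MTTR = 55
MTBF + MTTR = 4777
A = 4722 / 4777
A = 0.9885

0.9885


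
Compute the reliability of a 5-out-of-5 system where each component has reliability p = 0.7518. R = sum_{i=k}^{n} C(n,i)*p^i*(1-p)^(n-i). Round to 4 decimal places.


k = 5, n = 5, p = 0.7518
i=5: C(5,5)=1 * 0.7518^5 * 0.2482^0 = 0.2402
R = sum of terms = 0.2402

0.2402


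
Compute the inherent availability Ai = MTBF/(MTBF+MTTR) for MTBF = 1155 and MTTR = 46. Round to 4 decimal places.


MTBF = 1155
MTTR = 46
MTBF + MTTR = 1201
Ai = 1155 / 1201
Ai = 0.9617

0.9617


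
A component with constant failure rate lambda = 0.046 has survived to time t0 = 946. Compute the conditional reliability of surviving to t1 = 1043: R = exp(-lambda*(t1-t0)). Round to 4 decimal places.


lambda = 0.046
t0 = 946, t1 = 1043
t1 - t0 = 97
lambda * (t1-t0) = 0.046 * 97 = 4.462
R = exp(-4.462)
R = 0.0115

0.0115


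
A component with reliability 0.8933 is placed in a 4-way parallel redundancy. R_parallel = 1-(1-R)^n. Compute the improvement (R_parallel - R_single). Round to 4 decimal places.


R_single = 0.8933, n = 4
1 - R_single = 0.1067
(1 - R_single)^n = 0.1067^4 = 0.0001
R_parallel = 1 - 0.0001 = 0.9999
Improvement = 0.9999 - 0.8933
Improvement = 0.1066

0.1066


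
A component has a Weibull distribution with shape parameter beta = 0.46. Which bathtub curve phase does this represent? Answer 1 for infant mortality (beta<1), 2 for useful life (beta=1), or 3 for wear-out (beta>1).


beta = 0.46
Compare beta to 1:
beta < 1 => infant mortality (phase 1)
beta = 1 => useful life (phase 2)
beta > 1 => wear-out (phase 3)
Since beta = 0.46, this is infant mortality (decreasing failure rate)
Phase = 1

1


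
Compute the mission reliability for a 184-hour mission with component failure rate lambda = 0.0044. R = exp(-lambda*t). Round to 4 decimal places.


lambda = 0.0044
mission_time = 184
lambda * t = 0.0044 * 184 = 0.8096
R = exp(-0.8096)
R = 0.445

0.445


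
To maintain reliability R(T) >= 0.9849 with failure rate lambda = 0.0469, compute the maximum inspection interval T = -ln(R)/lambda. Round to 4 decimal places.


R_target = 0.9849
lambda = 0.0469
-ln(0.9849) = 0.0152
T = 0.0152 / 0.0469
T = 0.3244

0.3244


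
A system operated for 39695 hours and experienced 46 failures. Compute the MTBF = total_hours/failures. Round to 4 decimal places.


total_hours = 39695
failures = 46
MTBF = 39695 / 46
MTBF = 862.9348

862.9348


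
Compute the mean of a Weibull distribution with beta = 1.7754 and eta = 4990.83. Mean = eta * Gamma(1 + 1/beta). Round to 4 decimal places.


beta = 1.7754, eta = 4990.83
1/beta = 0.5633
1 + 1/beta = 1.5633
Gamma(1.5633) = 0.8899
Mean = 4990.83 * 0.8899
Mean = 4441.3755

4441.3755


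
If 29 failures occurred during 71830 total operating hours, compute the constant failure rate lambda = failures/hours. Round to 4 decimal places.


failures = 29
total_hours = 71830
lambda = 29 / 71830
lambda = 0.0004

0.0004


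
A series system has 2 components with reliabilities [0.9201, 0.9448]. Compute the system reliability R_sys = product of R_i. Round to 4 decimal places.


Components: [0.9201, 0.9448]
After component 1 (R=0.9201): product = 0.9201
After component 2 (R=0.9448): product = 0.8693
R_sys = 0.8693

0.8693


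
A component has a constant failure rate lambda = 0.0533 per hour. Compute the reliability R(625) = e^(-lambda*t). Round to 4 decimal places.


lambda = 0.0533
t = 625
lambda * t = 33.3125
R(t) = e^(-33.3125)
R(t) = 0.0

0.0


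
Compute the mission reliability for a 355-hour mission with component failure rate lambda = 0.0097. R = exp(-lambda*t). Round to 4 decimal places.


lambda = 0.0097
mission_time = 355
lambda * t = 0.0097 * 355 = 3.4435
R = exp(-3.4435)
R = 0.032

0.032


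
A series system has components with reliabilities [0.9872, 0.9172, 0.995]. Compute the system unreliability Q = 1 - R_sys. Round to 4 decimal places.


Components: [0.9872, 0.9172, 0.995]
After component 1: product = 0.9872
After component 2: product = 0.9055
After component 3: product = 0.9009
R_sys = 0.9009
Q = 1 - 0.9009 = 0.0991

0.0991


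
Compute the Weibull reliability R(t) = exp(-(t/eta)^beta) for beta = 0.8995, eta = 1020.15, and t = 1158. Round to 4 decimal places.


beta = 0.8995, eta = 1020.15, t = 1158
t/eta = 1158 / 1020.15 = 1.1351
(t/eta)^beta = 1.1351^0.8995 = 1.1208
R(t) = exp(-1.1208)
R(t) = 0.326

0.326


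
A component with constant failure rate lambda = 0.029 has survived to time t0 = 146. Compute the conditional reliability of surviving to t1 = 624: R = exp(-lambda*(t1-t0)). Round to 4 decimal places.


lambda = 0.029
t0 = 146, t1 = 624
t1 - t0 = 478
lambda * (t1-t0) = 0.029 * 478 = 13.862
R = exp(-13.862)
R = 0.0

0.0


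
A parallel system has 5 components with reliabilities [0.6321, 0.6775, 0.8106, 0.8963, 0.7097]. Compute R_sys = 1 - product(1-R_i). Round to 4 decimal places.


Components: [0.6321, 0.6775, 0.8106, 0.8963, 0.7097]
(1 - 0.6321) = 0.3679, running product = 0.3679
(1 - 0.6775) = 0.3225, running product = 0.1186
(1 - 0.8106) = 0.1894, running product = 0.0225
(1 - 0.8963) = 0.1037, running product = 0.0023
(1 - 0.7097) = 0.2903, running product = 0.0007
Product of (1-R_i) = 0.0007
R_sys = 1 - 0.0007 = 0.9993

0.9993


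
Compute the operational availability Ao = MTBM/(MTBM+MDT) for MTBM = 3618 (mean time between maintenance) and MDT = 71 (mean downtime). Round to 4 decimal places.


MTBM = 3618
MDT = 71
MTBM + MDT = 3689
Ao = 3618 / 3689
Ao = 0.9808

0.9808


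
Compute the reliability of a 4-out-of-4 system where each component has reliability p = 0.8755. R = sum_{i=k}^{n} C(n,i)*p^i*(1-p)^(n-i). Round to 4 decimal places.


k = 4, n = 4, p = 0.8755
i=4: C(4,4)=1 * 0.8755^4 * 0.1245^0 = 0.5875
R = sum of terms = 0.5875

0.5875


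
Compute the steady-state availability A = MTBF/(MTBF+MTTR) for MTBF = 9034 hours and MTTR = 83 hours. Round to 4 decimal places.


MTBF = 9034
MTTR = 83
MTBF + MTTR = 9117
A = 9034 / 9117
A = 0.9909

0.9909


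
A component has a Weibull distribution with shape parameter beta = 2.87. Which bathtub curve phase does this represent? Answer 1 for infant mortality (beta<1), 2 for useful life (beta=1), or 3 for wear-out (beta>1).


beta = 2.87
Compare beta to 1:
beta < 1 => infant mortality (phase 1)
beta = 1 => useful life (phase 2)
beta > 1 => wear-out (phase 3)
Since beta = 2.87, this is wear-out (increasing failure rate)
Phase = 3

3


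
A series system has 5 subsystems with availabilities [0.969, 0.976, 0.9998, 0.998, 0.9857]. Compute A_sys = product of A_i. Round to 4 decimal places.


Subsystems: [0.969, 0.976, 0.9998, 0.998, 0.9857]
After subsystem 1 (A=0.969): product = 0.969
After subsystem 2 (A=0.976): product = 0.9457
After subsystem 3 (A=0.9998): product = 0.9456
After subsystem 4 (A=0.998): product = 0.9437
After subsystem 5 (A=0.9857): product = 0.9302
A_sys = 0.9302

0.9302


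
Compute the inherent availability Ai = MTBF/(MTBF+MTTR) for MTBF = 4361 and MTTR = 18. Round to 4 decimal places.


MTBF = 4361
MTTR = 18
MTBF + MTTR = 4379
Ai = 4361 / 4379
Ai = 0.9959

0.9959


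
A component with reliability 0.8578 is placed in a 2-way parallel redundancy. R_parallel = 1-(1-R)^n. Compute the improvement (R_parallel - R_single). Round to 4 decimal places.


R_single = 0.8578, n = 2
1 - R_single = 0.1422
(1 - R_single)^n = 0.1422^2 = 0.0202
R_parallel = 1 - 0.0202 = 0.9798
Improvement = 0.9798 - 0.8578
Improvement = 0.122

0.122


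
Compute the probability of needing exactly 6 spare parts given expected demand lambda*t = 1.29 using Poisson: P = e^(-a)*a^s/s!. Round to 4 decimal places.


a = 1.29, s = 6
e^(-a) = e^(-1.29) = 0.2753
a^s = 1.29^6 = 4.6083
s! = 720
P = 0.2753 * 4.6083 / 720
P = 0.0018

0.0018


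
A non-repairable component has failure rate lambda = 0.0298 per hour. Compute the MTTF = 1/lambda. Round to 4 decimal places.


lambda = 0.0298
MTTF = 1 / 0.0298
MTTF = 33.557

33.557


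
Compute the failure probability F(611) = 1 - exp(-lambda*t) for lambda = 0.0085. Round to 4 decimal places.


lambda = 0.0085, t = 611
lambda * t = 5.1935
exp(-5.1935) = 0.0056
F(t) = 1 - 0.0056
F(t) = 0.9944

0.9944


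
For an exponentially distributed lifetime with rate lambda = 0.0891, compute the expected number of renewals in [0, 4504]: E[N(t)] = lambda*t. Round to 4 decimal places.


lambda = 0.0891
t = 4504
E[N(t)] = lambda * t
E[N(t)] = 0.0891 * 4504
E[N(t)] = 401.3064

401.3064


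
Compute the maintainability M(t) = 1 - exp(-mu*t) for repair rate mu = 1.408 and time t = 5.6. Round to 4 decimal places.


mu = 1.408, t = 5.6
mu * t = 1.408 * 5.6 = 7.8848
exp(-7.8848) = 0.0004
M(t) = 1 - 0.0004
M(t) = 0.9996

0.9996


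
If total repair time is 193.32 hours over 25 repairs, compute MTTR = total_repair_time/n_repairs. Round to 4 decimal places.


total_repair_time = 193.32
n_repairs = 25
MTTR = 193.32 / 25
MTTR = 7.7328

7.7328


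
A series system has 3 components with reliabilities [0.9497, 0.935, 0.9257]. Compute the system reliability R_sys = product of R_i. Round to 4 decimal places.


Components: [0.9497, 0.935, 0.9257]
After component 1 (R=0.9497): product = 0.9497
After component 2 (R=0.935): product = 0.888
After component 3 (R=0.9257): product = 0.822
R_sys = 0.822

0.822


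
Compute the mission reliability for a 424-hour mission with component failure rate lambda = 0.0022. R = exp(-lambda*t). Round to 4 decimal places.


lambda = 0.0022
mission_time = 424
lambda * t = 0.0022 * 424 = 0.9328
R = exp(-0.9328)
R = 0.3935

0.3935


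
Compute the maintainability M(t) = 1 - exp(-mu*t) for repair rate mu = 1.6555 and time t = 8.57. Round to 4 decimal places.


mu = 1.6555, t = 8.57
mu * t = 1.6555 * 8.57 = 14.1876
exp(-14.1876) = 0.0
M(t) = 1 - 0.0
M(t) = 1.0

1.0


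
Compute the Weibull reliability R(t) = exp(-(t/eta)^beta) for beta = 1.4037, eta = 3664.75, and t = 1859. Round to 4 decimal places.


beta = 1.4037, eta = 3664.75, t = 1859
t/eta = 1859 / 3664.75 = 0.5073
(t/eta)^beta = 0.5073^1.4037 = 0.3857
R(t) = exp(-0.3857)
R(t) = 0.68

0.68


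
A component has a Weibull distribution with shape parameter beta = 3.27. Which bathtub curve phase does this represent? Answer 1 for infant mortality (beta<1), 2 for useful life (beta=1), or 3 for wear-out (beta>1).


beta = 3.27
Compare beta to 1:
beta < 1 => infant mortality (phase 1)
beta = 1 => useful life (phase 2)
beta > 1 => wear-out (phase 3)
Since beta = 3.27, this is wear-out (increasing failure rate)
Phase = 3

3


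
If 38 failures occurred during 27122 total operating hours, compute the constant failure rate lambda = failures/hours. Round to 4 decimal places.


failures = 38
total_hours = 27122
lambda = 38 / 27122
lambda = 0.0014

0.0014


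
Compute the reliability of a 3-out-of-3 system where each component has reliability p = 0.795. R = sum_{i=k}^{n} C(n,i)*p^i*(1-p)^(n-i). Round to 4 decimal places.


k = 3, n = 3, p = 0.795
i=3: C(3,3)=1 * 0.795^3 * 0.205^0 = 0.5025
R = sum of terms = 0.5025

0.5025


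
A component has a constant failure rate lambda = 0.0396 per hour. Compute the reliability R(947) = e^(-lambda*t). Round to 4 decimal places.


lambda = 0.0396
t = 947
lambda * t = 37.5012
R(t) = e^(-37.5012)
R(t) = 0.0

0.0


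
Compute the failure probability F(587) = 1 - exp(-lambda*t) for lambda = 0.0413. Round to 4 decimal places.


lambda = 0.0413, t = 587
lambda * t = 24.2431
exp(-24.2431) = 0.0
F(t) = 1 - 0.0
F(t) = 1.0

1.0


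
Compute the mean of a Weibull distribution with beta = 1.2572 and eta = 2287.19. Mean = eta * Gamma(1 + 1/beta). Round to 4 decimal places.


beta = 1.2572, eta = 2287.19
1/beta = 0.7954
1 + 1/beta = 1.7954
Gamma(1.7954) = 0.9302
Mean = 2287.19 * 0.9302
Mean = 2127.4884

2127.4884


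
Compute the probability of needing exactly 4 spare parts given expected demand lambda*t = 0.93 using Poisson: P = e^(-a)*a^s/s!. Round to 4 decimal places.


a = 0.93, s = 4
e^(-a) = e^(-0.93) = 0.3946
a^s = 0.93^4 = 0.7481
s! = 24
P = 0.3946 * 0.7481 / 24
P = 0.0123

0.0123


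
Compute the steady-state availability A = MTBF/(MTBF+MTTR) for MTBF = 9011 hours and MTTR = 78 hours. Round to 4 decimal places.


MTBF = 9011
MTTR = 78
MTBF + MTTR = 9089
A = 9011 / 9089
A = 0.9914

0.9914


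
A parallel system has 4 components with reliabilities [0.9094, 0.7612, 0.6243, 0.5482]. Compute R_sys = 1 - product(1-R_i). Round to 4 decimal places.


Components: [0.9094, 0.7612, 0.6243, 0.5482]
(1 - 0.9094) = 0.0906, running product = 0.0906
(1 - 0.7612) = 0.2388, running product = 0.0216
(1 - 0.6243) = 0.3757, running product = 0.0081
(1 - 0.5482) = 0.4518, running product = 0.0037
Product of (1-R_i) = 0.0037
R_sys = 1 - 0.0037 = 0.9963

0.9963


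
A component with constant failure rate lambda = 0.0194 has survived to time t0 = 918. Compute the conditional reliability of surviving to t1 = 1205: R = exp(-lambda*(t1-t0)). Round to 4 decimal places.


lambda = 0.0194
t0 = 918, t1 = 1205
t1 - t0 = 287
lambda * (t1-t0) = 0.0194 * 287 = 5.5678
R = exp(-5.5678)
R = 0.0038

0.0038


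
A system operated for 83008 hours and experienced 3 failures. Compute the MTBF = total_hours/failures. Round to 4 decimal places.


total_hours = 83008
failures = 3
MTBF = 83008 / 3
MTBF = 27669.3333

27669.3333


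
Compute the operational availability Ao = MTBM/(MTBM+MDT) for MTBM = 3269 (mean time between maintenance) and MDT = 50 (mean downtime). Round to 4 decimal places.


MTBM = 3269
MDT = 50
MTBM + MDT = 3319
Ao = 3269 / 3319
Ao = 0.9849

0.9849


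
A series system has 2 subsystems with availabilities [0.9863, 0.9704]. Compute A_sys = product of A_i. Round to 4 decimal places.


Subsystems: [0.9863, 0.9704]
After subsystem 1 (A=0.9863): product = 0.9863
After subsystem 2 (A=0.9704): product = 0.9571
A_sys = 0.9571

0.9571


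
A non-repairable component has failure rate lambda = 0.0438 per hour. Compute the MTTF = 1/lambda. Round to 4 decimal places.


lambda = 0.0438
MTTF = 1 / 0.0438
MTTF = 22.8311

22.8311


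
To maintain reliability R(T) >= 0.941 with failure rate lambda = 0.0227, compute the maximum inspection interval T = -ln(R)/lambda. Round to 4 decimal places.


R_target = 0.941
lambda = 0.0227
-ln(0.941) = 0.0608
T = 0.0608 / 0.0227
T = 2.6789

2.6789


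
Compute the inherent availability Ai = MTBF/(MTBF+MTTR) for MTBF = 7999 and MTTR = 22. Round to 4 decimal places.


MTBF = 7999
MTTR = 22
MTBF + MTTR = 8021
Ai = 7999 / 8021
Ai = 0.9973

0.9973


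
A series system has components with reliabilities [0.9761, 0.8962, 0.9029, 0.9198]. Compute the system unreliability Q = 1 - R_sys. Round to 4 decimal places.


Components: [0.9761, 0.8962, 0.9029, 0.9198]
After component 1: product = 0.9761
After component 2: product = 0.8748
After component 3: product = 0.7898
After component 4: product = 0.7265
R_sys = 0.7265
Q = 1 - 0.7265 = 0.2735

0.2735


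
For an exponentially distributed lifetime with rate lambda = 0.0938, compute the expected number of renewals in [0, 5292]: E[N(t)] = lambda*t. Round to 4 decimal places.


lambda = 0.0938
t = 5292
E[N(t)] = lambda * t
E[N(t)] = 0.0938 * 5292
E[N(t)] = 496.3896

496.3896


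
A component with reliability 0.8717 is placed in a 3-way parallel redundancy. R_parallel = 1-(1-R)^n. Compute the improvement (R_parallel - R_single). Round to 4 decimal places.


R_single = 0.8717, n = 3
1 - R_single = 0.1283
(1 - R_single)^n = 0.1283^3 = 0.0021
R_parallel = 1 - 0.0021 = 0.9979
Improvement = 0.9979 - 0.8717
Improvement = 0.1262

0.1262


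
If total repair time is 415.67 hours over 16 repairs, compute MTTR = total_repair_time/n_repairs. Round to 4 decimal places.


total_repair_time = 415.67
n_repairs = 16
MTTR = 415.67 / 16
MTTR = 25.9794

25.9794


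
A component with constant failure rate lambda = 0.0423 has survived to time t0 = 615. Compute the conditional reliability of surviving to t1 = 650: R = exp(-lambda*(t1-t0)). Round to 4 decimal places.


lambda = 0.0423
t0 = 615, t1 = 650
t1 - t0 = 35
lambda * (t1-t0) = 0.0423 * 35 = 1.4805
R = exp(-1.4805)
R = 0.2275

0.2275


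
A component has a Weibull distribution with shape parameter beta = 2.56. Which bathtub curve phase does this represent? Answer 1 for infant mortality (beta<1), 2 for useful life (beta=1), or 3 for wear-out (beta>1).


beta = 2.56
Compare beta to 1:
beta < 1 => infant mortality (phase 1)
beta = 1 => useful life (phase 2)
beta > 1 => wear-out (phase 3)
Since beta = 2.56, this is wear-out (increasing failure rate)
Phase = 3

3


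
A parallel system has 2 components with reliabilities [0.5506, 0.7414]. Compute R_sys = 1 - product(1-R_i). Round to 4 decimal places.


Components: [0.5506, 0.7414]
(1 - 0.5506) = 0.4494, running product = 0.4494
(1 - 0.7414) = 0.2586, running product = 0.1162
Product of (1-R_i) = 0.1162
R_sys = 1 - 0.1162 = 0.8838

0.8838


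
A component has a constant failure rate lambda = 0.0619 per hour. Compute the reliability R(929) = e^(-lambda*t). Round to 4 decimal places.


lambda = 0.0619
t = 929
lambda * t = 57.5051
R(t) = e^(-57.5051)
R(t) = 0.0

0.0


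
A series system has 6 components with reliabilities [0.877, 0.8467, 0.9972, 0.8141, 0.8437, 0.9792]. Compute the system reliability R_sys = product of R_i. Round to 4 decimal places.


Components: [0.877, 0.8467, 0.9972, 0.8141, 0.8437, 0.9792]
After component 1 (R=0.877): product = 0.877
After component 2 (R=0.8467): product = 0.7426
After component 3 (R=0.9972): product = 0.7405
After component 4 (R=0.8141): product = 0.6028
After component 5 (R=0.8437): product = 0.5086
After component 6 (R=0.9792): product = 0.498
R_sys = 0.498

0.498


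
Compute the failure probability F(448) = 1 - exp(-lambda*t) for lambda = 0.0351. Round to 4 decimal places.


lambda = 0.0351, t = 448
lambda * t = 15.7248
exp(-15.7248) = 0.0
F(t) = 1 - 0.0
F(t) = 1.0

1.0


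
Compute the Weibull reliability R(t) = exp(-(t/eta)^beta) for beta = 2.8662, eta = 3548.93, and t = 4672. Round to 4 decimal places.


beta = 2.8662, eta = 3548.93, t = 4672
t/eta = 4672 / 3548.93 = 1.3165
(t/eta)^beta = 1.3165^2.8662 = 2.1991
R(t) = exp(-2.1991)
R(t) = 0.1109

0.1109


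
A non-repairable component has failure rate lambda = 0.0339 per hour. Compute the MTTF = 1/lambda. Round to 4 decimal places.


lambda = 0.0339
MTTF = 1 / 0.0339
MTTF = 29.4985

29.4985


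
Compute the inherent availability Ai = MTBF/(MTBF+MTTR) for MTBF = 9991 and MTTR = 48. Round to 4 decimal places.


MTBF = 9991
MTTR = 48
MTBF + MTTR = 10039
Ai = 9991 / 10039
Ai = 0.9952

0.9952


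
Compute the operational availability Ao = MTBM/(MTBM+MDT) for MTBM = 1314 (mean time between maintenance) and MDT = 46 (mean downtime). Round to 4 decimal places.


MTBM = 1314
MDT = 46
MTBM + MDT = 1360
Ao = 1314 / 1360
Ao = 0.9662

0.9662


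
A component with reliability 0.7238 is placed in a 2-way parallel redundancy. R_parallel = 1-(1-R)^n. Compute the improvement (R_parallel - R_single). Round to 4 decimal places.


R_single = 0.7238, n = 2
1 - R_single = 0.2762
(1 - R_single)^n = 0.2762^2 = 0.0763
R_parallel = 1 - 0.0763 = 0.9237
Improvement = 0.9237 - 0.7238
Improvement = 0.1999

0.1999


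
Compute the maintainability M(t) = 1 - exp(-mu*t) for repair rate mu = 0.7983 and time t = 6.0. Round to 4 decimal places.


mu = 0.7983, t = 6.0
mu * t = 0.7983 * 6.0 = 4.7898
exp(-4.7898) = 0.0083
M(t) = 1 - 0.0083
M(t) = 0.9917

0.9917


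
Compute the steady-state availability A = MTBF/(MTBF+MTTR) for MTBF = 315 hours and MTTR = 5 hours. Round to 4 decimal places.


MTBF = 315
MTTR = 5
MTBF + MTTR = 320
A = 315 / 320
A = 0.9844

0.9844


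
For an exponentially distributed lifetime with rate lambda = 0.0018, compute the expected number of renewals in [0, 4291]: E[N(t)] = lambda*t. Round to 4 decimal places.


lambda = 0.0018
t = 4291
E[N(t)] = lambda * t
E[N(t)] = 0.0018 * 4291
E[N(t)] = 7.7238

7.7238


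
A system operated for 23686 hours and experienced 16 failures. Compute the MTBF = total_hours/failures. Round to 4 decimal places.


total_hours = 23686
failures = 16
MTBF = 23686 / 16
MTBF = 1480.375

1480.375


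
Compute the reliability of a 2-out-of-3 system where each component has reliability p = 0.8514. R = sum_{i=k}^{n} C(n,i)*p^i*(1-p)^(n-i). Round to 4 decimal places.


k = 2, n = 3, p = 0.8514
i=2: C(3,2)=3 * 0.8514^2 * 0.1486^1 = 0.3232
i=3: C(3,3)=1 * 0.8514^3 * 0.1486^0 = 0.6172
R = sum of terms = 0.9403

0.9403


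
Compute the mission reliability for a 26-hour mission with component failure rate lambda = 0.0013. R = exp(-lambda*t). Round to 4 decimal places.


lambda = 0.0013
mission_time = 26
lambda * t = 0.0013 * 26 = 0.0338
R = exp(-0.0338)
R = 0.9668

0.9668


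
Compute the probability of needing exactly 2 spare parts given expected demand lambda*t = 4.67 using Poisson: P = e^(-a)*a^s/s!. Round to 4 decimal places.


a = 4.67, s = 2
e^(-a) = e^(-4.67) = 0.0094
a^s = 4.67^2 = 21.8089
s! = 2
P = 0.0094 * 21.8089 / 2
P = 0.1022

0.1022


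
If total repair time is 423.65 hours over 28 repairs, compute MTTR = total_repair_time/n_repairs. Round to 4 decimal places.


total_repair_time = 423.65
n_repairs = 28
MTTR = 423.65 / 28
MTTR = 15.1304

15.1304


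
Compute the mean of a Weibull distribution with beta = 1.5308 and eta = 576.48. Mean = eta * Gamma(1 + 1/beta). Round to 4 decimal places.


beta = 1.5308, eta = 576.48
1/beta = 0.6533
1 + 1/beta = 1.6533
Gamma(1.6533) = 0.9006
Mean = 576.48 * 0.9006
Mean = 519.1855

519.1855


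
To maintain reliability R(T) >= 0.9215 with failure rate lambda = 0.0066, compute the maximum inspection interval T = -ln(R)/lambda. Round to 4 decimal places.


R_target = 0.9215
lambda = 0.0066
-ln(0.9215) = 0.0818
T = 0.0818 / 0.0066
T = 12.3867

12.3867


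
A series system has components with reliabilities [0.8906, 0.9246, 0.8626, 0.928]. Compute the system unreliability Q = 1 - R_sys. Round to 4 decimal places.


Components: [0.8906, 0.9246, 0.8626, 0.928]
After component 1: product = 0.8906
After component 2: product = 0.8234
After component 3: product = 0.7103
After component 4: product = 0.6592
R_sys = 0.6592
Q = 1 - 0.6592 = 0.3408

0.3408


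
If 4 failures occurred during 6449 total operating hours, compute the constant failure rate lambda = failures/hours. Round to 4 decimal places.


failures = 4
total_hours = 6449
lambda = 4 / 6449
lambda = 0.0006

0.0006


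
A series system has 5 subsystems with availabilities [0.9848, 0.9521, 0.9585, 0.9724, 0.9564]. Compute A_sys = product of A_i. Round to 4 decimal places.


Subsystems: [0.9848, 0.9521, 0.9585, 0.9724, 0.9564]
After subsystem 1 (A=0.9848): product = 0.9848
After subsystem 2 (A=0.9521): product = 0.9376
After subsystem 3 (A=0.9585): product = 0.8987
After subsystem 4 (A=0.9724): product = 0.8739
After subsystem 5 (A=0.9564): product = 0.8358
A_sys = 0.8358

0.8358


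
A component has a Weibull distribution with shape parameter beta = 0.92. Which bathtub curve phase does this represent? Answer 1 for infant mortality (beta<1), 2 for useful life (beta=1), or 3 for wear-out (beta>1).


beta = 0.92
Compare beta to 1:
beta < 1 => infant mortality (phase 1)
beta = 1 => useful life (phase 2)
beta > 1 => wear-out (phase 3)
Since beta = 0.92, this is infant mortality (decreasing failure rate)
Phase = 1

1


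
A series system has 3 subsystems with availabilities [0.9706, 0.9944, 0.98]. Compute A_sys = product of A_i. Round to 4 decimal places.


Subsystems: [0.9706, 0.9944, 0.98]
After subsystem 1 (A=0.9706): product = 0.9706
After subsystem 2 (A=0.9944): product = 0.9652
After subsystem 3 (A=0.98): product = 0.9459
A_sys = 0.9459

0.9459


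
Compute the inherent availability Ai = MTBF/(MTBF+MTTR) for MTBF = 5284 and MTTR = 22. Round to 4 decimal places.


MTBF = 5284
MTTR = 22
MTBF + MTTR = 5306
Ai = 5284 / 5306
Ai = 0.9959

0.9959


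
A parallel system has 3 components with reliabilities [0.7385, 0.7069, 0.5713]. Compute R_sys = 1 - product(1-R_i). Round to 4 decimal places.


Components: [0.7385, 0.7069, 0.5713]
(1 - 0.7385) = 0.2615, running product = 0.2615
(1 - 0.7069) = 0.2931, running product = 0.0766
(1 - 0.5713) = 0.4287, running product = 0.0329
Product of (1-R_i) = 0.0329
R_sys = 1 - 0.0329 = 0.9671

0.9671


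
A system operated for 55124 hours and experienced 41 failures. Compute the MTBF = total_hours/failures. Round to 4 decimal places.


total_hours = 55124
failures = 41
MTBF = 55124 / 41
MTBF = 1344.4878

1344.4878


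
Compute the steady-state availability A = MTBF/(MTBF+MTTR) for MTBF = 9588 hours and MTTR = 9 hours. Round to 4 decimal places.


MTBF = 9588
MTTR = 9
MTBF + MTTR = 9597
A = 9588 / 9597
A = 0.9991

0.9991


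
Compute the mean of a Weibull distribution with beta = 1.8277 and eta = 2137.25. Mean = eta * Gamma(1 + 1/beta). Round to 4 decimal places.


beta = 1.8277, eta = 2137.25
1/beta = 0.5471
1 + 1/beta = 1.5471
Gamma(1.5471) = 0.8887
Mean = 2137.25 * 0.8887
Mean = 1899.2935

1899.2935


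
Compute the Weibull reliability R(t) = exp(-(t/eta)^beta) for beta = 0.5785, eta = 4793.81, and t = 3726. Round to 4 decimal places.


beta = 0.5785, eta = 4793.81, t = 3726
t/eta = 3726 / 4793.81 = 0.7773
(t/eta)^beta = 0.7773^0.5785 = 0.8644
R(t) = exp(-0.8644)
R(t) = 0.4213

0.4213


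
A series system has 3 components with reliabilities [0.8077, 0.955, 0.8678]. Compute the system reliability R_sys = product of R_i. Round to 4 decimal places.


Components: [0.8077, 0.955, 0.8678]
After component 1 (R=0.8077): product = 0.8077
After component 2 (R=0.955): product = 0.7714
After component 3 (R=0.8678): product = 0.6694
R_sys = 0.6694

0.6694


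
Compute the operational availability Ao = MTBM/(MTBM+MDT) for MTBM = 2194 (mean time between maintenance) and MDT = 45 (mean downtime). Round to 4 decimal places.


MTBM = 2194
MDT = 45
MTBM + MDT = 2239
Ao = 2194 / 2239
Ao = 0.9799

0.9799


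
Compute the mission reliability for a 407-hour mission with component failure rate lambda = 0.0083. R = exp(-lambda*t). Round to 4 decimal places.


lambda = 0.0083
mission_time = 407
lambda * t = 0.0083 * 407 = 3.3781
R = exp(-3.3781)
R = 0.0341

0.0341


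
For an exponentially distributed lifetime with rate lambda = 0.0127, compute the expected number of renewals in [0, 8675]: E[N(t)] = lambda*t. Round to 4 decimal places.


lambda = 0.0127
t = 8675
E[N(t)] = lambda * t
E[N(t)] = 0.0127 * 8675
E[N(t)] = 110.1725

110.1725


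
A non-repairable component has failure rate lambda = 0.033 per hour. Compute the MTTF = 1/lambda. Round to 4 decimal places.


lambda = 0.033
MTTF = 1 / 0.033
MTTF = 30.303

30.303


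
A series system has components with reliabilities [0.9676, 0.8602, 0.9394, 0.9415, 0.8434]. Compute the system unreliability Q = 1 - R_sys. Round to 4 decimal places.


Components: [0.9676, 0.8602, 0.9394, 0.9415, 0.8434]
After component 1: product = 0.9676
After component 2: product = 0.8323
After component 3: product = 0.7819
After component 4: product = 0.7361
After component 5: product = 0.6209
R_sys = 0.6209
Q = 1 - 0.6209 = 0.3791

0.3791


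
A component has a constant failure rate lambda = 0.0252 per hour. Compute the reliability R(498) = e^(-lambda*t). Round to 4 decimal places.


lambda = 0.0252
t = 498
lambda * t = 12.5496
R(t) = e^(-12.5496)
R(t) = 0.0

0.0


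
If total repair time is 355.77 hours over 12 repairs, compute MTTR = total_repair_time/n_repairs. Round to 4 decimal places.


total_repair_time = 355.77
n_repairs = 12
MTTR = 355.77 / 12
MTTR = 29.6475

29.6475


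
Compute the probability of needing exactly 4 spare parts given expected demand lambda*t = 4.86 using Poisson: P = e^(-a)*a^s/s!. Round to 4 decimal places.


a = 4.86, s = 4
e^(-a) = e^(-4.86) = 0.0078
a^s = 4.86^4 = 557.8855
s! = 24
P = 0.0078 * 557.8855 / 24
P = 0.1802

0.1802


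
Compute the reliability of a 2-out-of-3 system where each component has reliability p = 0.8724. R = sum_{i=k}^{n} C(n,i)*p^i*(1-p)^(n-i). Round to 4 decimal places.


k = 2, n = 3, p = 0.8724
i=2: C(3,2)=3 * 0.8724^2 * 0.1276^1 = 0.2913
i=3: C(3,3)=1 * 0.8724^3 * 0.1276^0 = 0.664
R = sum of terms = 0.9553

0.9553


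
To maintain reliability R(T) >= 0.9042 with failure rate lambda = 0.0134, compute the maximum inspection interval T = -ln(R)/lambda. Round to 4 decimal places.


R_target = 0.9042
lambda = 0.0134
-ln(0.9042) = 0.1007
T = 0.1007 / 0.0134
T = 7.5153

7.5153


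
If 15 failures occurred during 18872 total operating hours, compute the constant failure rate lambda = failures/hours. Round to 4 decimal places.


failures = 15
total_hours = 18872
lambda = 15 / 18872
lambda = 0.0008

0.0008


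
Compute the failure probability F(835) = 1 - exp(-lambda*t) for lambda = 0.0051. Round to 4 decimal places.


lambda = 0.0051, t = 835
lambda * t = 4.2585
exp(-4.2585) = 0.0141
F(t) = 1 - 0.0141
F(t) = 0.9859

0.9859


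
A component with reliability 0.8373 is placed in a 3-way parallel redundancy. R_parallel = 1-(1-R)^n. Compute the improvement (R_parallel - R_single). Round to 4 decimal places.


R_single = 0.8373, n = 3
1 - R_single = 0.1627
(1 - R_single)^n = 0.1627^3 = 0.0043
R_parallel = 1 - 0.0043 = 0.9957
Improvement = 0.9957 - 0.8373
Improvement = 0.1584

0.1584


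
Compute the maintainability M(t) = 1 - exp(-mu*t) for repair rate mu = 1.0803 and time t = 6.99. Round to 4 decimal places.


mu = 1.0803, t = 6.99
mu * t = 1.0803 * 6.99 = 7.5513
exp(-7.5513) = 0.0005
M(t) = 1 - 0.0005
M(t) = 0.9995

0.9995


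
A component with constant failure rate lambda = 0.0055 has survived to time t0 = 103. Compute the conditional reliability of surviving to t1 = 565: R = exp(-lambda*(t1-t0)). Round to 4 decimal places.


lambda = 0.0055
t0 = 103, t1 = 565
t1 - t0 = 462
lambda * (t1-t0) = 0.0055 * 462 = 2.541
R = exp(-2.541)
R = 0.0788

0.0788


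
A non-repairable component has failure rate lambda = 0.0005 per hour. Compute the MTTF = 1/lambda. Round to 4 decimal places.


lambda = 0.0005
MTTF = 1 / 0.0005
MTTF = 2000.0

2000.0


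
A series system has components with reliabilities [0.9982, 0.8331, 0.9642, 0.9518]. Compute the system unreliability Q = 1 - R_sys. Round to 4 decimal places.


Components: [0.9982, 0.8331, 0.9642, 0.9518]
After component 1: product = 0.9982
After component 2: product = 0.8316
After component 3: product = 0.8018
After component 4: product = 0.7632
R_sys = 0.7632
Q = 1 - 0.7632 = 0.2368

0.2368


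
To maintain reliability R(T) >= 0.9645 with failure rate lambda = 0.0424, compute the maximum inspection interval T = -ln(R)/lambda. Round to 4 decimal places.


R_target = 0.9645
lambda = 0.0424
-ln(0.9645) = 0.0361
T = 0.0361 / 0.0424
T = 0.8525

0.8525


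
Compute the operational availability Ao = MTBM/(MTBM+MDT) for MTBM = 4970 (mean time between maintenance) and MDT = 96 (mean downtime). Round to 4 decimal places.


MTBM = 4970
MDT = 96
MTBM + MDT = 5066
Ao = 4970 / 5066
Ao = 0.9811

0.9811


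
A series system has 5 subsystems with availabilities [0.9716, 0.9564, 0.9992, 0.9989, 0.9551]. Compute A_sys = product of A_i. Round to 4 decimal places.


Subsystems: [0.9716, 0.9564, 0.9992, 0.9989, 0.9551]
After subsystem 1 (A=0.9716): product = 0.9716
After subsystem 2 (A=0.9564): product = 0.9292
After subsystem 3 (A=0.9992): product = 0.9285
After subsystem 4 (A=0.9989): product = 0.9275
After subsystem 5 (A=0.9551): product = 0.8858
A_sys = 0.8858

0.8858


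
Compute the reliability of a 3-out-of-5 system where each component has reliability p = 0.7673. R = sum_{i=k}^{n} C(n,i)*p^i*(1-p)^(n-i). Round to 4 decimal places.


k = 3, n = 5, p = 0.7673
i=3: C(5,3)=10 * 0.7673^3 * 0.2327^2 = 0.2446
i=4: C(5,4)=5 * 0.7673^4 * 0.2327^1 = 0.4033
i=5: C(5,5)=1 * 0.7673^5 * 0.2327^0 = 0.266
R = sum of terms = 0.9139

0.9139


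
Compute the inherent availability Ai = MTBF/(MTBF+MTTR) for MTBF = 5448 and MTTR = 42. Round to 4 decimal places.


MTBF = 5448
MTTR = 42
MTBF + MTTR = 5490
Ai = 5448 / 5490
Ai = 0.9923

0.9923
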